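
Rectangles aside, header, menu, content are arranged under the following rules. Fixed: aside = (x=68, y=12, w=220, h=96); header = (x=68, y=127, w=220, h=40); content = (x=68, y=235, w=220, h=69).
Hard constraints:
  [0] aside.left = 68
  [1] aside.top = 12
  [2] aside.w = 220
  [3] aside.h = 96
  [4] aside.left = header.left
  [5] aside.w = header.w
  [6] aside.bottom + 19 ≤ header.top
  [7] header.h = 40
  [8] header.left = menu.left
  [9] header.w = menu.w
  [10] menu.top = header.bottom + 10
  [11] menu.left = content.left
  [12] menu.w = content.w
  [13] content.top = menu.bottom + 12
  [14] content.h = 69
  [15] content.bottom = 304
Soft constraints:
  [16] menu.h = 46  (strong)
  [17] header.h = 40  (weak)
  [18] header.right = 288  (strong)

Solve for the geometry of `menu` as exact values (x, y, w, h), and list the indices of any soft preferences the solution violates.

1. menu.x = 68  [header.left = menu.left]
2. menu.w = 220  [header.w = menu.w]
3. menu.y = 177  [menu.top = header.bottom + 10]
4. menu.h = 46  [content.top = menu.bottom + 12]

menu = (x=68, y=177, w=220, h=46)
violated soft preferences: none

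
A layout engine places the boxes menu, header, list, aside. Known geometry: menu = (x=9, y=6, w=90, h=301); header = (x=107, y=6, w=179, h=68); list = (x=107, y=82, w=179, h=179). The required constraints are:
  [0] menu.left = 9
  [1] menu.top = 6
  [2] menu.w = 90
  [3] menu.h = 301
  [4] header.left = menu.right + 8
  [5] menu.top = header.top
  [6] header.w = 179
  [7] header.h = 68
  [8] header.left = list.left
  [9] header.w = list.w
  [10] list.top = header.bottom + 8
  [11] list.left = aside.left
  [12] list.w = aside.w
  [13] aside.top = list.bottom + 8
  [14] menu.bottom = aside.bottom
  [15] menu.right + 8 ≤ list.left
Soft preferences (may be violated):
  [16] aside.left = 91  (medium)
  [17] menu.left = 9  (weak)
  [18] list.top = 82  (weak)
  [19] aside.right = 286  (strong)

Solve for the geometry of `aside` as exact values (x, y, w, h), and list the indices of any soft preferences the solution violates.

aside = (x=107, y=269, w=179, h=38)
violated soft preferences: 16

1. aside.x = 107  [list.left = aside.left]
2. aside.w = 179  [list.w = aside.w]
3. aside.y = 269  [aside.top = list.bottom + 8]
4. aside.h = 38  [menu.bottom = aside.bottom]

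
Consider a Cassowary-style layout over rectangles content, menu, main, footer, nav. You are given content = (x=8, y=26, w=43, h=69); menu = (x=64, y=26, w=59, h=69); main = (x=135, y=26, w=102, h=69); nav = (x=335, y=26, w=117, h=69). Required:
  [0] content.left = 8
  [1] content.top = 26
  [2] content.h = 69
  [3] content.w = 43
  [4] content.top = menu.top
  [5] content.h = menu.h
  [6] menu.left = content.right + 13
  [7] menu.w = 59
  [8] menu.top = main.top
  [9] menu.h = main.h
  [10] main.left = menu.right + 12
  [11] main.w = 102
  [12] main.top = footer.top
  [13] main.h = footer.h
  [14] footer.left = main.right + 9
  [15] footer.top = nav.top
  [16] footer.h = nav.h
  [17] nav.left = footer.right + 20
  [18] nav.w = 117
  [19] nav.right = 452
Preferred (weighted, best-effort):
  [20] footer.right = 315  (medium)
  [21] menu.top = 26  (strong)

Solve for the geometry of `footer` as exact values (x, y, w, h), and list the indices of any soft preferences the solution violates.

footer = (x=246, y=26, w=69, h=69)
violated soft preferences: none

1. footer.y = 26  [main.top = footer.top]
2. footer.h = 69  [main.h = footer.h]
3. footer.x = 246  [footer.left = main.right + 9]
4. footer.w = 69  [nav.left = footer.right + 20]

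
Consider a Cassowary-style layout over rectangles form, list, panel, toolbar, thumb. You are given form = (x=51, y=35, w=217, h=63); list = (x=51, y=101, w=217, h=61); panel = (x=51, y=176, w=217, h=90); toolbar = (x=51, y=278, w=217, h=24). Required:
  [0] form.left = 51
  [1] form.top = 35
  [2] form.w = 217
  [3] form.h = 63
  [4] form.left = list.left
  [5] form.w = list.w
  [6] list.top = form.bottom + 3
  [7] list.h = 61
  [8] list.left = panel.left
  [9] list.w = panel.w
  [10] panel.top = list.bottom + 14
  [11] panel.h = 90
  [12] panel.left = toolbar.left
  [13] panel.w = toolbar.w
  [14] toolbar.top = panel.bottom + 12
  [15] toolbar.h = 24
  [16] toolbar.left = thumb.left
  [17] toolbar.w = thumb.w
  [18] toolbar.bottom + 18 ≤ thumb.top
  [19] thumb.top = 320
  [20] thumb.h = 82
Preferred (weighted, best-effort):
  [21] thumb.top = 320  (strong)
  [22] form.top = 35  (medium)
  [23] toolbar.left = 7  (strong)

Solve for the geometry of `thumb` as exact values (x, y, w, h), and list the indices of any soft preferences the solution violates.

1. thumb.x = 51  [toolbar.left = thumb.left]
2. thumb.w = 217  [toolbar.w = thumb.w]
3. thumb.y = 320  [thumb.top = 320]
4. thumb.h = 82  [thumb.h = 82]

thumb = (x=51, y=320, w=217, h=82)
violated soft preferences: 23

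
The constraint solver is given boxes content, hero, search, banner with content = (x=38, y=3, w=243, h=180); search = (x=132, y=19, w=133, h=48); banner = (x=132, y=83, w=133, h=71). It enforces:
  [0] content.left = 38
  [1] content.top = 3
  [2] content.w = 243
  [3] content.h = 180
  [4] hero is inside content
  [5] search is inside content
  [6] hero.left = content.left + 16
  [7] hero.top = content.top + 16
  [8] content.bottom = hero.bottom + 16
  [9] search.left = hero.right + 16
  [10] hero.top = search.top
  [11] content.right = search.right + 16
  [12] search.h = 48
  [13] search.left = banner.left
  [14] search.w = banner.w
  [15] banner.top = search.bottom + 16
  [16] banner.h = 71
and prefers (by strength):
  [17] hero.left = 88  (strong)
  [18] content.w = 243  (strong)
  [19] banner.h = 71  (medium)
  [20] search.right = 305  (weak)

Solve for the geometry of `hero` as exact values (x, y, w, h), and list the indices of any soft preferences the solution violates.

hero = (x=54, y=19, w=62, h=148)
violated soft preferences: 17, 20

1. hero.x = 54  [hero.left = content.left + 16]
2. hero.y = 19  [hero.top = content.top + 16]
3. hero.h = 148  [content.bottom = hero.bottom + 16]
4. hero.w = 62  [search.left = hero.right + 16]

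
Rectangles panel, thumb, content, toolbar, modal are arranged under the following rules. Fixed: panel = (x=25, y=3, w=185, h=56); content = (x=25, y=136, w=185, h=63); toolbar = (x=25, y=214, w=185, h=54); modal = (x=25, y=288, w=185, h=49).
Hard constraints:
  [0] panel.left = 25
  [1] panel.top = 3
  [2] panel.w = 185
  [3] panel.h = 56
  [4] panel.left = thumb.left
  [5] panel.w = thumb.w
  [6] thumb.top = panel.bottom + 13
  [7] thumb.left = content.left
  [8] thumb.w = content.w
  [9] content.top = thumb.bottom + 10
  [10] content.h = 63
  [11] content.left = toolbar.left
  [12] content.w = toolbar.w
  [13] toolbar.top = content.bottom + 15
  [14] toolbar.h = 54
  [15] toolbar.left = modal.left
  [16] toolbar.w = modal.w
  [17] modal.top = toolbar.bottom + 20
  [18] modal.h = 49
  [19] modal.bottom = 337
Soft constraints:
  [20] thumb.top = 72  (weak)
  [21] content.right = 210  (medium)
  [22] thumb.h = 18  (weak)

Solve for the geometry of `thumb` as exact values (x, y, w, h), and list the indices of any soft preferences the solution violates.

thumb = (x=25, y=72, w=185, h=54)
violated soft preferences: 22

1. thumb.x = 25  [panel.left = thumb.left]
2. thumb.w = 185  [panel.w = thumb.w]
3. thumb.y = 72  [thumb.top = panel.bottom + 13]
4. thumb.h = 54  [content.top = thumb.bottom + 10]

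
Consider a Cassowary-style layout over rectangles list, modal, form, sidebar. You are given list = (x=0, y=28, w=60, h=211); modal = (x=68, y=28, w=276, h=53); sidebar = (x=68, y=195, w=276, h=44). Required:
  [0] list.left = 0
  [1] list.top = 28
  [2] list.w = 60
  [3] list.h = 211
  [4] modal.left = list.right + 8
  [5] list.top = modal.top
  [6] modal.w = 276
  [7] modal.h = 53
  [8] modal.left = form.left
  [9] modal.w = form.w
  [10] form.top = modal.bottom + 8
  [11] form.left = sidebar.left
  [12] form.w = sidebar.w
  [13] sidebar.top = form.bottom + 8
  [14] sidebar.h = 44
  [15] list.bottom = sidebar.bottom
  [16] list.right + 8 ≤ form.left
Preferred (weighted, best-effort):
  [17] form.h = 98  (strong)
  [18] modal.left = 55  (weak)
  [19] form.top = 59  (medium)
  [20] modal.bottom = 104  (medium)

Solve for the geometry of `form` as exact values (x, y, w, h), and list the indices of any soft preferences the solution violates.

form = (x=68, y=89, w=276, h=98)
violated soft preferences: 18, 19, 20

1. form.x = 68  [modal.left = form.left]
2. form.w = 276  [modal.w = form.w]
3. form.y = 89  [form.top = modal.bottom + 8]
4. form.h = 98  [sidebar.top = form.bottom + 8]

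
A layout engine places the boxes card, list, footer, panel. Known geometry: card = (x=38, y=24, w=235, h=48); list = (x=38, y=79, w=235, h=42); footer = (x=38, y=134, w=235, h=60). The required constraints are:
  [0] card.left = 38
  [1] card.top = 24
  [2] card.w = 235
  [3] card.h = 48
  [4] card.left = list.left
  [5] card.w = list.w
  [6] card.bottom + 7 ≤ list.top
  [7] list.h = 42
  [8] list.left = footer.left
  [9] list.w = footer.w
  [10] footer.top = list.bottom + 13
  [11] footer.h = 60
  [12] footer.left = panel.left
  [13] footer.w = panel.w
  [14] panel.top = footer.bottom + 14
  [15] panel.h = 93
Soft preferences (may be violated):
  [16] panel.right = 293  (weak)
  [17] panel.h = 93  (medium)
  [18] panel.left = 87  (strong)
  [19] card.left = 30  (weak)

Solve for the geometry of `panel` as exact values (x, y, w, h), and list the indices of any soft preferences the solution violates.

1. panel.x = 38  [footer.left = panel.left]
2. panel.w = 235  [footer.w = panel.w]
3. panel.y = 208  [panel.top = footer.bottom + 14]
4. panel.h = 93  [panel.h = 93]

panel = (x=38, y=208, w=235, h=93)
violated soft preferences: 16, 18, 19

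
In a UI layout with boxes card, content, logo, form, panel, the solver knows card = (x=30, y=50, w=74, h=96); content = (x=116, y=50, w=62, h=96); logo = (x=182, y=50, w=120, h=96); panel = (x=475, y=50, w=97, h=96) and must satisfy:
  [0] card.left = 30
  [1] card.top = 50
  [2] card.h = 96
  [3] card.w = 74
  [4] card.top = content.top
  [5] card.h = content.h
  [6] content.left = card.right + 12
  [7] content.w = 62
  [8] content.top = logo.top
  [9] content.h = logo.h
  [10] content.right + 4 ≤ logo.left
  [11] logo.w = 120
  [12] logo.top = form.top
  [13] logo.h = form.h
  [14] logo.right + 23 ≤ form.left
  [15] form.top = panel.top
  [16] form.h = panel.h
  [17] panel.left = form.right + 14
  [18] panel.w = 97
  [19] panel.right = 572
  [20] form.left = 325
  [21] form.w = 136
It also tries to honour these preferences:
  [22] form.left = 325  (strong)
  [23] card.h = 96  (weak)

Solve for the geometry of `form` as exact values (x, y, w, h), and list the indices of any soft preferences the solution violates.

form = (x=325, y=50, w=136, h=96)
violated soft preferences: none

1. form.y = 50  [logo.top = form.top]
2. form.h = 96  [logo.h = form.h]
3. form.x = 325  [form.left = 325]
4. form.w = 136  [form.w = 136]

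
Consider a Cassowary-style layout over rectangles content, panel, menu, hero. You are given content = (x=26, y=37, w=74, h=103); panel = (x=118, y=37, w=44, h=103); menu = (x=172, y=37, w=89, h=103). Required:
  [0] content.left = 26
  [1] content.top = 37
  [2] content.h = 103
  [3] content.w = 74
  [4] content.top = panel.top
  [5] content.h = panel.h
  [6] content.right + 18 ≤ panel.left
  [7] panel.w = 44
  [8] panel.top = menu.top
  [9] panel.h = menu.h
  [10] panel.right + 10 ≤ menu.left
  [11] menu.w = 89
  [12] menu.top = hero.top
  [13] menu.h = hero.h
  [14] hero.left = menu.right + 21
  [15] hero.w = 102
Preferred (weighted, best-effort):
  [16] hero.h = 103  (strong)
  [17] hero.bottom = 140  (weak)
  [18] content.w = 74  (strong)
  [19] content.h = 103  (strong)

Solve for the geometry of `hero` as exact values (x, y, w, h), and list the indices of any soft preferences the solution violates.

1. hero.y = 37  [menu.top = hero.top]
2. hero.h = 103  [menu.h = hero.h]
3. hero.x = 282  [hero.left = menu.right + 21]
4. hero.w = 102  [hero.w = 102]

hero = (x=282, y=37, w=102, h=103)
violated soft preferences: none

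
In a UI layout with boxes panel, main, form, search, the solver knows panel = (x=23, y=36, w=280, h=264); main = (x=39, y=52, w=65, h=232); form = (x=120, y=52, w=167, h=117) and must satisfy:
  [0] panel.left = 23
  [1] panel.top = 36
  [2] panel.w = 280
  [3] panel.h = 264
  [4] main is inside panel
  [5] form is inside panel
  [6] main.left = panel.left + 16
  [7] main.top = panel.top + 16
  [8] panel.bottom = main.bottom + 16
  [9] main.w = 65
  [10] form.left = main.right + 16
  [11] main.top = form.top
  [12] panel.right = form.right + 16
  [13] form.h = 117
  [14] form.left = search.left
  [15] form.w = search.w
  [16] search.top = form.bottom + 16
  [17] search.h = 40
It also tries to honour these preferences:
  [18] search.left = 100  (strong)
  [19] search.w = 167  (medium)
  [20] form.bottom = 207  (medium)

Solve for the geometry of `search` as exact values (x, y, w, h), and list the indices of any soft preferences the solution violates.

search = (x=120, y=185, w=167, h=40)
violated soft preferences: 18, 20

1. search.x = 120  [form.left = search.left]
2. search.w = 167  [form.w = search.w]
3. search.y = 185  [search.top = form.bottom + 16]
4. search.h = 40  [search.h = 40]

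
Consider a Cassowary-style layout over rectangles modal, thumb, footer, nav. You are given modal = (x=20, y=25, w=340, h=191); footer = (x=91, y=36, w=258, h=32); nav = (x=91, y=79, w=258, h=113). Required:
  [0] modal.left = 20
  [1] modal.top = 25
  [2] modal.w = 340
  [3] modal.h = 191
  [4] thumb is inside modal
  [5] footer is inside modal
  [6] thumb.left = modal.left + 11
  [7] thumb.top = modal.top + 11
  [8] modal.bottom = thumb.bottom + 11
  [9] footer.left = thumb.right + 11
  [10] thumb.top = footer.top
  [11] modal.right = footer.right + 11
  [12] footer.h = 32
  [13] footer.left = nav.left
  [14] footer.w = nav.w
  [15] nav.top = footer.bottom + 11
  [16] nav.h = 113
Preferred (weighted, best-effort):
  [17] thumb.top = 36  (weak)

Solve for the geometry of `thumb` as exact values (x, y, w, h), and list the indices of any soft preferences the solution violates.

thumb = (x=31, y=36, w=49, h=169)
violated soft preferences: none

1. thumb.x = 31  [thumb.left = modal.left + 11]
2. thumb.y = 36  [thumb.top = modal.top + 11]
3. thumb.h = 169  [modal.bottom = thumb.bottom + 11]
4. thumb.w = 49  [footer.left = thumb.right + 11]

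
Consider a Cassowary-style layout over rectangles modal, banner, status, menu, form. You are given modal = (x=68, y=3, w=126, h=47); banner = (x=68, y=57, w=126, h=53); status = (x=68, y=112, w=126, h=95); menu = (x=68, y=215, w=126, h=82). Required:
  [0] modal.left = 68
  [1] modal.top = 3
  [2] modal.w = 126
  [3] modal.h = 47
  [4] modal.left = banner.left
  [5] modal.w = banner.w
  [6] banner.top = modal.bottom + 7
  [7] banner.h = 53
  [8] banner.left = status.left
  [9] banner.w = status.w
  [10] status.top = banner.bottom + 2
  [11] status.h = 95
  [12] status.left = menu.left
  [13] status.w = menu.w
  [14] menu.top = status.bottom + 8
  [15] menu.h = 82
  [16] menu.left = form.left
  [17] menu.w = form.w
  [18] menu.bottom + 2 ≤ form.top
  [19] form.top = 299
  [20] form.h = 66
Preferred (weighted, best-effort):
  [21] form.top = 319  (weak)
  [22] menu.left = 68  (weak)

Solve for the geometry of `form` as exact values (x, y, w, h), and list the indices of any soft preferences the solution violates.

1. form.x = 68  [menu.left = form.left]
2. form.w = 126  [menu.w = form.w]
3. form.y = 299  [form.top = 299]
4. form.h = 66  [form.h = 66]

form = (x=68, y=299, w=126, h=66)
violated soft preferences: 21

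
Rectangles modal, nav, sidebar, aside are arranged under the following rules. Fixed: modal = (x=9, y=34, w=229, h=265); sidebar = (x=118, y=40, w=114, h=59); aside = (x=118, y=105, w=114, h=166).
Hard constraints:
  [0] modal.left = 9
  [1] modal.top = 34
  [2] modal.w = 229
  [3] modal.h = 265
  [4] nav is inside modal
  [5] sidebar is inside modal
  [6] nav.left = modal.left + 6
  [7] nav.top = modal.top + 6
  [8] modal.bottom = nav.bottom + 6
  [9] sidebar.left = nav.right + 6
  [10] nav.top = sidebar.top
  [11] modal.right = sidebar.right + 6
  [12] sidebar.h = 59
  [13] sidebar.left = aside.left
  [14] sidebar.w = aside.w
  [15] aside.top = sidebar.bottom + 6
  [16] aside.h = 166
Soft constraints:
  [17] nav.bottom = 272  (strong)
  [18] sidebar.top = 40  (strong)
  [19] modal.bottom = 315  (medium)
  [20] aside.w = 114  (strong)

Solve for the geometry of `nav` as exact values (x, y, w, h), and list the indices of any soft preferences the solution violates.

nav = (x=15, y=40, w=97, h=253)
violated soft preferences: 17, 19

1. nav.x = 15  [nav.left = modal.left + 6]
2. nav.y = 40  [nav.top = modal.top + 6]
3. nav.h = 253  [modal.bottom = nav.bottom + 6]
4. nav.w = 97  [sidebar.left = nav.right + 6]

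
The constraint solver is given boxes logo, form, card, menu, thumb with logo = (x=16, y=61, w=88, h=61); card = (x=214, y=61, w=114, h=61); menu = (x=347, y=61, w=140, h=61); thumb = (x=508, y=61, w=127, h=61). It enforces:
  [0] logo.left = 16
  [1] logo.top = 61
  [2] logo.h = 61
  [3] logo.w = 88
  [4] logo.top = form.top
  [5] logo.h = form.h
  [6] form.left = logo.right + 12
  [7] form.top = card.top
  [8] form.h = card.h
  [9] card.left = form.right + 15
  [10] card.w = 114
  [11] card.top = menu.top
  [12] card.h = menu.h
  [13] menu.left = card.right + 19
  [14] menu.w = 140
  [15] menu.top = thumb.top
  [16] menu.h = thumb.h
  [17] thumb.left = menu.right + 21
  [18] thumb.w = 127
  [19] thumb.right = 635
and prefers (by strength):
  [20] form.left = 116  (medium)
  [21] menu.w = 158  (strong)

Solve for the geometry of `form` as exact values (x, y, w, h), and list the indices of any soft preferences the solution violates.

1. form.y = 61  [logo.top = form.top]
2. form.h = 61  [logo.h = form.h]
3. form.x = 116  [form.left = logo.right + 12]
4. form.w = 83  [card.left = form.right + 15]

form = (x=116, y=61, w=83, h=61)
violated soft preferences: 21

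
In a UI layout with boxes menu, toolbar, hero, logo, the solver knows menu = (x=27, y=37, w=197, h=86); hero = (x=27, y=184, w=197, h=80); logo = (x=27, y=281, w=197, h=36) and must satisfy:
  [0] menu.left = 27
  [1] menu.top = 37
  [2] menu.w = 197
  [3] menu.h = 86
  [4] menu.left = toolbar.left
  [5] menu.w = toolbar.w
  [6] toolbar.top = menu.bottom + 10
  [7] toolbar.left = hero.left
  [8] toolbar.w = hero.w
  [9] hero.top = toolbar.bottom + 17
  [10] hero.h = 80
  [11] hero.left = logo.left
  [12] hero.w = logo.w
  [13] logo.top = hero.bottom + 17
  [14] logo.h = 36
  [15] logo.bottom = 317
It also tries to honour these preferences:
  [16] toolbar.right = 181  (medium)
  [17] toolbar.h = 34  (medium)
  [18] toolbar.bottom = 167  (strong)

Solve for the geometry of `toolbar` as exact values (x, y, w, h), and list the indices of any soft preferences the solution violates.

1. toolbar.x = 27  [menu.left = toolbar.left]
2. toolbar.w = 197  [menu.w = toolbar.w]
3. toolbar.y = 133  [toolbar.top = menu.bottom + 10]
4. toolbar.h = 34  [hero.top = toolbar.bottom + 17]

toolbar = (x=27, y=133, w=197, h=34)
violated soft preferences: 16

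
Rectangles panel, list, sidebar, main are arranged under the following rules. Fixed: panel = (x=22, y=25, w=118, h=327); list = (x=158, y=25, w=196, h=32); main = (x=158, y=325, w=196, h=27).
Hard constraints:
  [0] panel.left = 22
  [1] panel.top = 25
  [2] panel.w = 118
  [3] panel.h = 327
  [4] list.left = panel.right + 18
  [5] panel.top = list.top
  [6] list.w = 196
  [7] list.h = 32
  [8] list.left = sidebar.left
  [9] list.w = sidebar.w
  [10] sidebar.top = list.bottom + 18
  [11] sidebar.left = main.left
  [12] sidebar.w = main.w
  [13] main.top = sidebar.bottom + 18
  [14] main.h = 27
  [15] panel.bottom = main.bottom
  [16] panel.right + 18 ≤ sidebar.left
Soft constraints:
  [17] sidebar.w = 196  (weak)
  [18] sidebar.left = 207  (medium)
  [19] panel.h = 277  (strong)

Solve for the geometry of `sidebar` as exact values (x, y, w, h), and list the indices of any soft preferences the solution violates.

1. sidebar.x = 158  [list.left = sidebar.left]
2. sidebar.w = 196  [list.w = sidebar.w]
3. sidebar.y = 75  [sidebar.top = list.bottom + 18]
4. sidebar.h = 232  [main.top = sidebar.bottom + 18]

sidebar = (x=158, y=75, w=196, h=232)
violated soft preferences: 18, 19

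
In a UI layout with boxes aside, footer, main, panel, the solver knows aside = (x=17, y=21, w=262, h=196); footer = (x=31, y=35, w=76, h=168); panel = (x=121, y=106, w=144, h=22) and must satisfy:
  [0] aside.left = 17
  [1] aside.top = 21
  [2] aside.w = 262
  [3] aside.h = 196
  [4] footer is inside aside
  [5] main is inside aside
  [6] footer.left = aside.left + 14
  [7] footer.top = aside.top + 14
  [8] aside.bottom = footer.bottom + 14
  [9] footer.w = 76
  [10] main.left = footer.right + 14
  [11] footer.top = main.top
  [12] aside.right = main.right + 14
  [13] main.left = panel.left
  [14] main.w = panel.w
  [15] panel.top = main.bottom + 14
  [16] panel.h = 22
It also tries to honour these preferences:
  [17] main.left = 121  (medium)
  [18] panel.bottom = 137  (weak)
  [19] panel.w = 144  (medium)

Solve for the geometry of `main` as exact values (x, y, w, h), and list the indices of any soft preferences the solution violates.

main = (x=121, y=35, w=144, h=57)
violated soft preferences: 18

1. main.x = 121  [main.left = footer.right + 14]
2. main.y = 35  [footer.top = main.top]
3. main.w = 144  [aside.right = main.right + 14]
4. main.h = 57  [panel.top = main.bottom + 14]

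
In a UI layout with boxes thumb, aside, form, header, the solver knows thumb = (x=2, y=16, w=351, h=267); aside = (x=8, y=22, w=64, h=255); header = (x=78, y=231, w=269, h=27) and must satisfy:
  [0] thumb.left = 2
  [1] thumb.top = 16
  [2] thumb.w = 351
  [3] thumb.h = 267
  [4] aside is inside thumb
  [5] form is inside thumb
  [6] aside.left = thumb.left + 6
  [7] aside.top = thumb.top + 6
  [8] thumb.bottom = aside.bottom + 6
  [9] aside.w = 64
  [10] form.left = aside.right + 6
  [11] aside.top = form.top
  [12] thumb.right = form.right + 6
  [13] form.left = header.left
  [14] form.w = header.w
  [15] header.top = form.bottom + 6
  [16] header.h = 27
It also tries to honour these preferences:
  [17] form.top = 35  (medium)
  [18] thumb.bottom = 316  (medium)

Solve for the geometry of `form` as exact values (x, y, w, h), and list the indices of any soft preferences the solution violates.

1. form.x = 78  [form.left = aside.right + 6]
2. form.y = 22  [aside.top = form.top]
3. form.w = 269  [thumb.right = form.right + 6]
4. form.h = 203  [header.top = form.bottom + 6]

form = (x=78, y=22, w=269, h=203)
violated soft preferences: 17, 18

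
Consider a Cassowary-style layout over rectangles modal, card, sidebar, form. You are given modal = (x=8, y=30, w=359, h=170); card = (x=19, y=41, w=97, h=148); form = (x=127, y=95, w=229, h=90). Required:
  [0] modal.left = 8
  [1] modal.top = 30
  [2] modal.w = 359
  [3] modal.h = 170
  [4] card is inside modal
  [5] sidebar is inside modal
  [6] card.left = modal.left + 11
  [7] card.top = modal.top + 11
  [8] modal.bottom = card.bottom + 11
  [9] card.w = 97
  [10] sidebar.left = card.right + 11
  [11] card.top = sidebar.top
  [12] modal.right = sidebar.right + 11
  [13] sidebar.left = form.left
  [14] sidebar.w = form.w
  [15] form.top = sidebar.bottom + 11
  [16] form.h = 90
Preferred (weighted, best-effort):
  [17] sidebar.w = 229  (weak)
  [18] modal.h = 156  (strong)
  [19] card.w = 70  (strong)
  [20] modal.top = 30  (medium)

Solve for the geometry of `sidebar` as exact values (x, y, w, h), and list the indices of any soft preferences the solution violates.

sidebar = (x=127, y=41, w=229, h=43)
violated soft preferences: 18, 19

1. sidebar.x = 127  [sidebar.left = card.right + 11]
2. sidebar.y = 41  [card.top = sidebar.top]
3. sidebar.w = 229  [modal.right = sidebar.right + 11]
4. sidebar.h = 43  [form.top = sidebar.bottom + 11]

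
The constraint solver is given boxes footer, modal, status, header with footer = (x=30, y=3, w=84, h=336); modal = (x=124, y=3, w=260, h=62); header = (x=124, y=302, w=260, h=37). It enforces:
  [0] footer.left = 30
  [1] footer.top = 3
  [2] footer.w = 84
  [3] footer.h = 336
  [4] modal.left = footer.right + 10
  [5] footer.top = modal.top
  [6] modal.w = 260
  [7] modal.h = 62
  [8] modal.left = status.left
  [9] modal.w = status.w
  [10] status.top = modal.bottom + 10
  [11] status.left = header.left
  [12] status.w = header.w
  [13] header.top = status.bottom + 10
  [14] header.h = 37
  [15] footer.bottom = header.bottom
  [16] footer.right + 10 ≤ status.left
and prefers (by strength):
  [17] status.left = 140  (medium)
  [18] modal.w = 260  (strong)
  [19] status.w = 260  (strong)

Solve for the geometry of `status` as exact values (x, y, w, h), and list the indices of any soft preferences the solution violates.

status = (x=124, y=75, w=260, h=217)
violated soft preferences: 17

1. status.x = 124  [modal.left = status.left]
2. status.w = 260  [modal.w = status.w]
3. status.y = 75  [status.top = modal.bottom + 10]
4. status.h = 217  [header.top = status.bottom + 10]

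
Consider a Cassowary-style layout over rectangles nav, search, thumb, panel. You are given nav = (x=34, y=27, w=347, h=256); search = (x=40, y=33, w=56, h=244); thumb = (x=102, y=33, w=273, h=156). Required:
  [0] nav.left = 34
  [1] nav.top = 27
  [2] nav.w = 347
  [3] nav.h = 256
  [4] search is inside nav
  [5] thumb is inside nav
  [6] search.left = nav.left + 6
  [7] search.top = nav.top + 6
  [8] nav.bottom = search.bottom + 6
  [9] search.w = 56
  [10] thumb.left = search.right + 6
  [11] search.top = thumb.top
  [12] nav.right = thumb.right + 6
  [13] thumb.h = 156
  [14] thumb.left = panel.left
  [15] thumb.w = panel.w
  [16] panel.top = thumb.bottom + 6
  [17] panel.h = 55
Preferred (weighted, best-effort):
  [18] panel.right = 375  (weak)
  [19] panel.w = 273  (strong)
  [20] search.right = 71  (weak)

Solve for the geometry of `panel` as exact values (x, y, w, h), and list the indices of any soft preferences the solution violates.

panel = (x=102, y=195, w=273, h=55)
violated soft preferences: 20

1. panel.x = 102  [thumb.left = panel.left]
2. panel.w = 273  [thumb.w = panel.w]
3. panel.y = 195  [panel.top = thumb.bottom + 6]
4. panel.h = 55  [panel.h = 55]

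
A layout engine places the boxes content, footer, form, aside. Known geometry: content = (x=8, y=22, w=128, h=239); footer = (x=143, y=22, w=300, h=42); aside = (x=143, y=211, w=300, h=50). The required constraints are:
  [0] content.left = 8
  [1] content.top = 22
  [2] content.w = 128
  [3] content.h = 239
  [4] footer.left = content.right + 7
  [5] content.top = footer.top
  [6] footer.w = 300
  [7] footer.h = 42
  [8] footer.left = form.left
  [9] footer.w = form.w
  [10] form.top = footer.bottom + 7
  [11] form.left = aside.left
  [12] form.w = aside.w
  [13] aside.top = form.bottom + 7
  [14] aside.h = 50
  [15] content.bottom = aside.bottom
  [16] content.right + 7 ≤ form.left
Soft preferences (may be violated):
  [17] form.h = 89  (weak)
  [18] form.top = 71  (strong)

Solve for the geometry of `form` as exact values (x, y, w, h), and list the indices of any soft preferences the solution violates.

1. form.x = 143  [footer.left = form.left]
2. form.w = 300  [footer.w = form.w]
3. form.y = 71  [form.top = footer.bottom + 7]
4. form.h = 133  [aside.top = form.bottom + 7]

form = (x=143, y=71, w=300, h=133)
violated soft preferences: 17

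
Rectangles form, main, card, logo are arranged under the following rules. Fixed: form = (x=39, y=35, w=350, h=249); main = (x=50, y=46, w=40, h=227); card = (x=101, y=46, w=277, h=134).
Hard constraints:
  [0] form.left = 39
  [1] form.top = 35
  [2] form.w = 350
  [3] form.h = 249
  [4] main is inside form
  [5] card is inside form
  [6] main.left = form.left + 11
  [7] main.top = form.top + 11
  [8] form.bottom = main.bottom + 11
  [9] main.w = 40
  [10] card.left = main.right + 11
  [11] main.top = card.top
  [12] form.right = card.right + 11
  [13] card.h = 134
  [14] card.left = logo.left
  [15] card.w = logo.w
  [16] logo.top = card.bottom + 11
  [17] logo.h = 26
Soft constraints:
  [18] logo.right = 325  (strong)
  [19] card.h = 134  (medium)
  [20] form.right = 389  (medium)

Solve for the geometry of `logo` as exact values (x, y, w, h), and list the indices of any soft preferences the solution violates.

1. logo.x = 101  [card.left = logo.left]
2. logo.w = 277  [card.w = logo.w]
3. logo.y = 191  [logo.top = card.bottom + 11]
4. logo.h = 26  [logo.h = 26]

logo = (x=101, y=191, w=277, h=26)
violated soft preferences: 18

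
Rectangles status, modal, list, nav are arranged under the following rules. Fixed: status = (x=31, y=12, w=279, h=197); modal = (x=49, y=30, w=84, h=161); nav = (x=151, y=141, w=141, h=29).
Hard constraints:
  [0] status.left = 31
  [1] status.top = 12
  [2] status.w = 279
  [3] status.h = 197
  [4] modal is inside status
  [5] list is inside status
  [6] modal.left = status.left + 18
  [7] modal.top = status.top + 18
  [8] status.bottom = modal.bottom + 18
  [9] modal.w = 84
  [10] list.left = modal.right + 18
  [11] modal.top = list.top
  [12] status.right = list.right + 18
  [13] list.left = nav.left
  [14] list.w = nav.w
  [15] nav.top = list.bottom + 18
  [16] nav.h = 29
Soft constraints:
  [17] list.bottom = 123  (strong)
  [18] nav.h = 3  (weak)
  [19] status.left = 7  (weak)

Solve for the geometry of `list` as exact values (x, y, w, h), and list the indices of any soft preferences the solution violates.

1. list.x = 151  [list.left = modal.right + 18]
2. list.y = 30  [modal.top = list.top]
3. list.w = 141  [status.right = list.right + 18]
4. list.h = 93  [nav.top = list.bottom + 18]

list = (x=151, y=30, w=141, h=93)
violated soft preferences: 18, 19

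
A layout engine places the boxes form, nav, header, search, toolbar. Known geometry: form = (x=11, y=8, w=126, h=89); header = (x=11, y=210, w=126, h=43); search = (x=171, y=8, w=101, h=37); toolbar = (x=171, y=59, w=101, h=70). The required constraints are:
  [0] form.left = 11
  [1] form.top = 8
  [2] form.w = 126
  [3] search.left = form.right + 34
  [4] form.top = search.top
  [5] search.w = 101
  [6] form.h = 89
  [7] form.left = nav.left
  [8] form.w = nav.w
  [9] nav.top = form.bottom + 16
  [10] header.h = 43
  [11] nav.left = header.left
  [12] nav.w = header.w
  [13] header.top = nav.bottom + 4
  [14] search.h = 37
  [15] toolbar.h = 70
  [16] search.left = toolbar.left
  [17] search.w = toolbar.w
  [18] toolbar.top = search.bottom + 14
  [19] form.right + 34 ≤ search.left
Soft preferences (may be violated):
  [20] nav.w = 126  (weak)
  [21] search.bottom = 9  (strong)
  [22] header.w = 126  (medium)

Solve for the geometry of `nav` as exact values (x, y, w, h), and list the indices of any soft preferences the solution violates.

nav = (x=11, y=113, w=126, h=93)
violated soft preferences: 21

1. nav.x = 11  [form.left = nav.left]
2. nav.w = 126  [form.w = nav.w]
3. nav.y = 113  [nav.top = form.bottom + 16]
4. nav.h = 93  [header.top = nav.bottom + 4]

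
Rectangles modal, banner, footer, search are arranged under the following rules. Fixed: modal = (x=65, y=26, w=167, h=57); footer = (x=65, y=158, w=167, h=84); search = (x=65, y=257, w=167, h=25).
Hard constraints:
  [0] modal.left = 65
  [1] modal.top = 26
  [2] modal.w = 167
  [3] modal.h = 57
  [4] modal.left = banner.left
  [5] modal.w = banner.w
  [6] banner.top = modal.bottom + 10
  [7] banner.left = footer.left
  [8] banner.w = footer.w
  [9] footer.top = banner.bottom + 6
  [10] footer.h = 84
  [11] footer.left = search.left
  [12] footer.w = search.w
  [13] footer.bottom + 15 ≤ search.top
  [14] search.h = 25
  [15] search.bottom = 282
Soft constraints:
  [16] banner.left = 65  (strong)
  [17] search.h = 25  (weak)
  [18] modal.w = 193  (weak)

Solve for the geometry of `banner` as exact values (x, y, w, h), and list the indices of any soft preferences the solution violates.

banner = (x=65, y=93, w=167, h=59)
violated soft preferences: 18

1. banner.x = 65  [modal.left = banner.left]
2. banner.w = 167  [modal.w = banner.w]
3. banner.y = 93  [banner.top = modal.bottom + 10]
4. banner.h = 59  [footer.top = banner.bottom + 6]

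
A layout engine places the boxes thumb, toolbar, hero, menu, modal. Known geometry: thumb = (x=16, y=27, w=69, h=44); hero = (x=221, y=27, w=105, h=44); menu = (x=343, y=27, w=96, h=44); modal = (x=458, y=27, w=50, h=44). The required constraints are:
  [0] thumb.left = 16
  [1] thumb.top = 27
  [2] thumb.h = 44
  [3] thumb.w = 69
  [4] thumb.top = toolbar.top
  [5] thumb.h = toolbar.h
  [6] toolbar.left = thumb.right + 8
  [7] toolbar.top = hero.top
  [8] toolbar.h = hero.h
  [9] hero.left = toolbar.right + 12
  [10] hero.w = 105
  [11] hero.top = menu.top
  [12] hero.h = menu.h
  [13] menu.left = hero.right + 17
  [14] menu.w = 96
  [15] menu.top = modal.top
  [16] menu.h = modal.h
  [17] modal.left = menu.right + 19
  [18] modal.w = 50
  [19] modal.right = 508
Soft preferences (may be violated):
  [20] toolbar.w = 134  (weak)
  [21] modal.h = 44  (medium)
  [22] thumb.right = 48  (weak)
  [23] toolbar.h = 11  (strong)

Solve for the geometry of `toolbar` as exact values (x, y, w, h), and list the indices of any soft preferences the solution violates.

1. toolbar.y = 27  [thumb.top = toolbar.top]
2. toolbar.h = 44  [thumb.h = toolbar.h]
3. toolbar.x = 93  [toolbar.left = thumb.right + 8]
4. toolbar.w = 116  [hero.left = toolbar.right + 12]

toolbar = (x=93, y=27, w=116, h=44)
violated soft preferences: 20, 22, 23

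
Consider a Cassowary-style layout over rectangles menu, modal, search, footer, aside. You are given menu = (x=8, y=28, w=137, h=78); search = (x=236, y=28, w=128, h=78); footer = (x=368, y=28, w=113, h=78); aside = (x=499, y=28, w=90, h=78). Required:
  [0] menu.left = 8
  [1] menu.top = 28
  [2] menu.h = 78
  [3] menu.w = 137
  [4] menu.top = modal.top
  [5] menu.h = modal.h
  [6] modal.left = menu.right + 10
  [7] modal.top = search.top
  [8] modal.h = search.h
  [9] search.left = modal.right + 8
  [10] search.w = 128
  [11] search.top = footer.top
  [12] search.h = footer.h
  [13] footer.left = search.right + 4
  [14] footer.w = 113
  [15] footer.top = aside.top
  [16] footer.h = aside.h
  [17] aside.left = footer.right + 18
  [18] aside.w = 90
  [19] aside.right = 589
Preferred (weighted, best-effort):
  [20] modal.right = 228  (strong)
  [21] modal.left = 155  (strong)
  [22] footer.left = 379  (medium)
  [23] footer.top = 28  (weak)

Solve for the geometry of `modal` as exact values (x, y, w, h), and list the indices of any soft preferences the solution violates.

1. modal.y = 28  [menu.top = modal.top]
2. modal.h = 78  [menu.h = modal.h]
3. modal.x = 155  [modal.left = menu.right + 10]
4. modal.w = 73  [search.left = modal.right + 8]

modal = (x=155, y=28, w=73, h=78)
violated soft preferences: 22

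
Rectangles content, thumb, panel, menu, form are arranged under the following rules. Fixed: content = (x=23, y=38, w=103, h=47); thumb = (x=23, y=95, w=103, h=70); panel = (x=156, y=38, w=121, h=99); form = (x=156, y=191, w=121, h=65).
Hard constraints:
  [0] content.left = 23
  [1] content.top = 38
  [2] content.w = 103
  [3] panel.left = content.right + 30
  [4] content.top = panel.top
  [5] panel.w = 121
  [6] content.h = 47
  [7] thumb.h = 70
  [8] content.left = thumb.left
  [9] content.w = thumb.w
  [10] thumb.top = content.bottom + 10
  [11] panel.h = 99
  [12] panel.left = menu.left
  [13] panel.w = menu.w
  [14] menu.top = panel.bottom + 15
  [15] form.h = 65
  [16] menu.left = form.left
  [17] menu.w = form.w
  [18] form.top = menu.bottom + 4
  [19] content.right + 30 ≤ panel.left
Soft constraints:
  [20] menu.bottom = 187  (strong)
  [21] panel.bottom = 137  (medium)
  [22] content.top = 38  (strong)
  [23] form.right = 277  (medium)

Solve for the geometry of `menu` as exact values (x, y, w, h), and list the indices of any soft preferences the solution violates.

menu = (x=156, y=152, w=121, h=35)
violated soft preferences: none

1. menu.x = 156  [panel.left = menu.left]
2. menu.w = 121  [panel.w = menu.w]
3. menu.y = 152  [menu.top = panel.bottom + 15]
4. menu.h = 35  [form.top = menu.bottom + 4]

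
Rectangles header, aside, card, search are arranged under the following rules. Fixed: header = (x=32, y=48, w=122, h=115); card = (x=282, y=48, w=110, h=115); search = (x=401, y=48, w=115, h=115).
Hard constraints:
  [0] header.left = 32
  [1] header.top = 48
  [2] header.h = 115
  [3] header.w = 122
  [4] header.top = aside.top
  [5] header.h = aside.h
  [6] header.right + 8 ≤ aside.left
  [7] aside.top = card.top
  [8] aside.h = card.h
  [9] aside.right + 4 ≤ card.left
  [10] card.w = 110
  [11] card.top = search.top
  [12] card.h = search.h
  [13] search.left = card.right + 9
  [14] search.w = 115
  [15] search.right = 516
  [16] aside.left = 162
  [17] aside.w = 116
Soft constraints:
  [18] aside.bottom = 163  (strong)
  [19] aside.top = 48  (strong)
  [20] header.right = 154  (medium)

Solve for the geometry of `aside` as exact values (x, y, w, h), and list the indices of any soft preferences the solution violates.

aside = (x=162, y=48, w=116, h=115)
violated soft preferences: none

1. aside.y = 48  [header.top = aside.top]
2. aside.h = 115  [header.h = aside.h]
3. aside.x = 162  [aside.left = 162]
4. aside.w = 116  [aside.w = 116]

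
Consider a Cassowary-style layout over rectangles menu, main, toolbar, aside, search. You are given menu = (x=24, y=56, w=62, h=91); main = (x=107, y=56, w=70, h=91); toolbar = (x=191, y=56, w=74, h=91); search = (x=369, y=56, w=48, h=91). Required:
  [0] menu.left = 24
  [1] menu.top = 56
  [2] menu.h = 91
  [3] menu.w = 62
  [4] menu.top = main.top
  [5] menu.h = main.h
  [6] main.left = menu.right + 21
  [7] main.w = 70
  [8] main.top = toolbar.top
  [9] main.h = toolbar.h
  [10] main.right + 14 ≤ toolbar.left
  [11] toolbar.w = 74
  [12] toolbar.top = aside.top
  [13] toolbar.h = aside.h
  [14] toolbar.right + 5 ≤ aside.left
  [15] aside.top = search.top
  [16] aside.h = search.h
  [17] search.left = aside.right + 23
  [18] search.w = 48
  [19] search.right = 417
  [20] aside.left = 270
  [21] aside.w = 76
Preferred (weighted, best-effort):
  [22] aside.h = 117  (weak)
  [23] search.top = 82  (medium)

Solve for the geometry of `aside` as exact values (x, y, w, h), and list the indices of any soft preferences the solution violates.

1. aside.y = 56  [toolbar.top = aside.top]
2. aside.h = 91  [toolbar.h = aside.h]
3. aside.x = 270  [aside.left = 270]
4. aside.w = 76  [aside.w = 76]

aside = (x=270, y=56, w=76, h=91)
violated soft preferences: 22, 23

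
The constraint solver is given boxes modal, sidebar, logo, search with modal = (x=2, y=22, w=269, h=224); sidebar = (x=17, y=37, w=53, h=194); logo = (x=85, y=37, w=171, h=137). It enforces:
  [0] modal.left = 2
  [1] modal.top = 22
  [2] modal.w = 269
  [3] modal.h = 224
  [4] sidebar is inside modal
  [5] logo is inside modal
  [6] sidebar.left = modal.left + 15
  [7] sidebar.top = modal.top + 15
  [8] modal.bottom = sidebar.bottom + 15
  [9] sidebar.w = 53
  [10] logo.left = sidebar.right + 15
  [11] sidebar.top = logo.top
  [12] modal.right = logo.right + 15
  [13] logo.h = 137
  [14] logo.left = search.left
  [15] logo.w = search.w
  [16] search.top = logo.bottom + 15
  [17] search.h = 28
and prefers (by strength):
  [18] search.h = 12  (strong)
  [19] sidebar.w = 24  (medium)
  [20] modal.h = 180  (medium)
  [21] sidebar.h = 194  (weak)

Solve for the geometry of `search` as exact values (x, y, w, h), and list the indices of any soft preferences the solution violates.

1. search.x = 85  [logo.left = search.left]
2. search.w = 171  [logo.w = search.w]
3. search.y = 189  [search.top = logo.bottom + 15]
4. search.h = 28  [search.h = 28]

search = (x=85, y=189, w=171, h=28)
violated soft preferences: 18, 19, 20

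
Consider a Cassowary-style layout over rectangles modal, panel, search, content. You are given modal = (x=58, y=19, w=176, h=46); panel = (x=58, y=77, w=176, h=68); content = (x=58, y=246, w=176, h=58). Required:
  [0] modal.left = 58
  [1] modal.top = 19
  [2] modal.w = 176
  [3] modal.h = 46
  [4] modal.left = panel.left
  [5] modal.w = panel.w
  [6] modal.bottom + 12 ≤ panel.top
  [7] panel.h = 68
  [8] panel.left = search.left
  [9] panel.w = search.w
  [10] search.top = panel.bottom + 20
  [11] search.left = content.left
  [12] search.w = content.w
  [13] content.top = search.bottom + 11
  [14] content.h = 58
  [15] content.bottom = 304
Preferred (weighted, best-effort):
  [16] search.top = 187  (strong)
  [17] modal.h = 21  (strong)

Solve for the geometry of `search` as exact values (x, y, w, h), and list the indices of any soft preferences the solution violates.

1. search.x = 58  [panel.left = search.left]
2. search.w = 176  [panel.w = search.w]
3. search.y = 165  [search.top = panel.bottom + 20]
4. search.h = 70  [content.top = search.bottom + 11]

search = (x=58, y=165, w=176, h=70)
violated soft preferences: 16, 17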